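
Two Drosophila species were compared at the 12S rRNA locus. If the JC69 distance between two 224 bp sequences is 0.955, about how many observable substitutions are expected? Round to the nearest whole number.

121

Invert JC69: p = (3/4)(1 − e^(−4d/3)) = 0.75 × (1 − e^(-1.273333)) = 0.75 × (1 − 0.279897) = 0.540077.
Expected differing sites = pL ≈ 0.540077 × 224 = 120.977248 ≈ 121.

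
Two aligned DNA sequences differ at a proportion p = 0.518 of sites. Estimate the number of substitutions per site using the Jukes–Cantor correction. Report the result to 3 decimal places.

d = −(3/4) ln(1 − 4p/3) = −0.75 ln(1 − 0.690667) = −0.75 ln(0.309333)
  = −0.75 × (-1.173337) = 0.880003 substitutions/site.

0.880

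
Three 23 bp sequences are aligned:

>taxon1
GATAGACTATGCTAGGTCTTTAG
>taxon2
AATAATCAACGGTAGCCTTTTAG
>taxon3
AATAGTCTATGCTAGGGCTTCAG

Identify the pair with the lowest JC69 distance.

taxon1 and taxon3

taxon1–taxon2: 9/23 differ, p = 0.391, d = 0.553.
taxon1–taxon3: 4/23 differ, p = 0.174, d = 0.198.
taxon2–taxon3: 8/23 differ, p = 0.348, d = 0.467.
The smallest distance is between taxon1 and taxon3.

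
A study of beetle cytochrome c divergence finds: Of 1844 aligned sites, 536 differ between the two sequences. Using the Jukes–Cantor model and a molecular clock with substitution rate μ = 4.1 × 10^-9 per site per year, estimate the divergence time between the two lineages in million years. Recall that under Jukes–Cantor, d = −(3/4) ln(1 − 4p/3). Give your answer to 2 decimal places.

44.85

p = 536/1844 ≈ 0.290672.
d = −(3/4) ln(1 − 4p/3) = −0.75 ln(1 − 0.387563) = −0.75 ln(0.612437)
  = −0.75 × (-0.490309) = 0.367732 substitutions/site.
Under a molecular clock d = 2μt, so t = d/(2μ) = 0.367732 / (2 × 4.1 × 10^-9) = 44.85 million years.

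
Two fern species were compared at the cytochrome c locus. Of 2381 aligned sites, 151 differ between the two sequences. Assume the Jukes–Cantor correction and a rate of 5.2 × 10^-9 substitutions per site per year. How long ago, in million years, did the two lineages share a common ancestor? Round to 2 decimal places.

p = 151/2381 ≈ 0.063419.
d = −(3/4) ln(1 − 4p/3) = −0.75 ln(1 − 0.084559) = −0.75 ln(0.915441)
  = −0.75 × (-0.088349) = 0.066262 substitutions/site.
Under a molecular clock d = 2μt, so t = d/(2μ) = 0.066262 / (2 × 5.2 × 10^-9) = 6.37 million years.

6.37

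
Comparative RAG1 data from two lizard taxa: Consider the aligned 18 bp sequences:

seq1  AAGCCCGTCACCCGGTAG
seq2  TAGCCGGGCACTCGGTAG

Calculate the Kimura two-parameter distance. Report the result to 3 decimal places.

0.264

Of 18 sites, 1 differences are transitions and 3 are transversions, so P = 1/18 ≈ 0.055556 and Q = 3/18 ≈ 0.166667.
Under the Kimura two-parameter model, d = −½ ln(1 − 2P − Q) − ¼ ln(1 − 2Q).
1 − 2P − Q = 0.722221, giving −½ ln(0.722221) = 0.162712.
1 − 2Q = 0.666666, giving −¼ ln(0.666666) = 0.101367.
d = 0.162712 + 0.101367 = 0.264079.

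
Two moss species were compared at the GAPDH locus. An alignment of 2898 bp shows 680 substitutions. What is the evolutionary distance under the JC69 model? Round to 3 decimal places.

0.281

p = 680/2898 ≈ 0.234645.
d = −(3/4) ln(1 − 4p/3) = −0.75 ln(1 − 0.31286) = −0.75 ln(0.68714)
  = −0.75 × (-0.375217) = 0.281413 substitutions/site.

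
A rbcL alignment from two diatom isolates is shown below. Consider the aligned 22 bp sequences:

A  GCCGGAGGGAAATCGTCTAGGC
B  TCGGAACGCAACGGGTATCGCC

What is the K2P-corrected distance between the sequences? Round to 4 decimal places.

Of 22 sites, 1 differences are transitions and 10 are transversions, so P = 1/22 ≈ 0.045455 and Q = 10/22 ≈ 0.454545.
Under the Kimura two-parameter model, d = −½ ln(1 − 2P − Q) − ¼ ln(1 − 2Q).
1 − 2P − Q = 0.454545, giving −½ ln(0.454545) = 0.394229.
1 − 2Q = 0.09091, giving −¼ ln(0.09091) = 0.599471.
d = 0.394229 + 0.599471 = 0.993700.

0.9937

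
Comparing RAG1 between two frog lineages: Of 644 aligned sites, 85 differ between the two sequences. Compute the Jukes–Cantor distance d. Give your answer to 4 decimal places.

0.1452

p = 85/644 ≈ 0.131988.
d = −(3/4) ln(1 − 4p/3) = −0.75 ln(1 − 0.175984) = −0.75 ln(0.824016)
  = −0.75 × (-0.193565) = 0.145174 substitutions/site.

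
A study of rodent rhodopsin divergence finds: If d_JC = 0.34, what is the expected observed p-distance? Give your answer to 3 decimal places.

p = (3/4)(1 − e^(−4d/3)) = 0.75 × (1 − e^(-0.453333)) = 0.75 × (1 − 0.635506) = 0.273371.

0.273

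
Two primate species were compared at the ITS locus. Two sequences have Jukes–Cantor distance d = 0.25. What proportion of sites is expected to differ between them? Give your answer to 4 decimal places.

p = (3/4)(1 − e^(−4d/3)) = 0.75 × (1 − e^(-0.333333)) = 0.75 × (1 − 0.716532) = 0.212601.

0.2126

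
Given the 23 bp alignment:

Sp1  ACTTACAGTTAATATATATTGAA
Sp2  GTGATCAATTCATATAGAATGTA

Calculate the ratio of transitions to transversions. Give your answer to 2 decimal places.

0.43

Transitions are A↔G and C↔T; transversions are all other mismatches.
Transitions: 3. Transversions: 7.
R = 3/7 = 0.428571… ≈ 0.43 (to 2 d.p.).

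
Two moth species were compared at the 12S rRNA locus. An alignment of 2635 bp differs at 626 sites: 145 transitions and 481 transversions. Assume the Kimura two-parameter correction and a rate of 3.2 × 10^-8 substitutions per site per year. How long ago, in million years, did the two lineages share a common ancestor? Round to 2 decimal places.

P = 145/2635 ≈ 0.055028 and Q = 481/2635 ≈ 0.182543.
Under the Kimura two-parameter model, d = −½ ln(1 − 2P − Q) − ¼ ln(1 − 2Q).
1 − 2P − Q = 0.707401, giving −½ ln(0.707401) = 0.173079.
1 − 2Q = 0.634914, giving −¼ ln(0.634914) = 0.113566.
d = 0.173079 + 0.113566 = 0.286645.
Under a molecular clock d = 2μt, so t = d/(2μ) = 0.286645 / (2 × 3.2 × 10^-8) = 4.48 million years.

4.48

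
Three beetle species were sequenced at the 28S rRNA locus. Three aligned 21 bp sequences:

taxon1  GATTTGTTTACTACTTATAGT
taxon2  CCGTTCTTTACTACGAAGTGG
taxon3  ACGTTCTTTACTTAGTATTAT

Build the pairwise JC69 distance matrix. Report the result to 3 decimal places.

d(taxon1,taxon2) = 0.635, d(taxon1,taxon3) = 0.635, d(taxon2,taxon3) = 0.441

taxon1–taxon2: 9/21 sites differ → p ≈ 0.428571, d = −0.75 ln(1 − 0.571428) = 0.635472 ≈ 0.635.
taxon1–taxon3: 9/21 sites differ → p ≈ 0.428571, d = −0.75 ln(1 − 0.571428) = 0.635472 ≈ 0.635.
taxon2–taxon3: 7/21 sites differ → p ≈ 0.333333, d = −0.75 ln(1 − 0.444444) = 0.440839 ≈ 0.441.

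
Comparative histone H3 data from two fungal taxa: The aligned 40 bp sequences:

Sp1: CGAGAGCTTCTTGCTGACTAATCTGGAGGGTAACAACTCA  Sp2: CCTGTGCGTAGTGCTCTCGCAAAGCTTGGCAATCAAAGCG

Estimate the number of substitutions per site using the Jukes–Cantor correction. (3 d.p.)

0.991

The sequences differ at 22 of 40 sites, so p = 22/40 = 0.55.
d = −(3/4) ln(1 − 4p/3) = −0.75 ln(1 − 0.733333) = −0.75 ln(0.266667)
  = −0.75 × (-1.321755) = 0.991316 substitutions/site.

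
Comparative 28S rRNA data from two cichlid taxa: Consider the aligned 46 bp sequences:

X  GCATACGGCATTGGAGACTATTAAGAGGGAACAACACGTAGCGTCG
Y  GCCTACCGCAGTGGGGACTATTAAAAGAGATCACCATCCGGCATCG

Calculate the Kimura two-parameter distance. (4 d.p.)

0.3608

Of 46 sites, 7 differences are transitions and 6 are transversions, so P = 7/46 ≈ 0.152174 and Q = 6/46 ≈ 0.130435.
Under the Kimura two-parameter model, d = −½ ln(1 − 2P − Q) − ¼ ln(1 − 2Q).
1 − 2P − Q = 0.565217, giving −½ ln(0.565217) = 0.285273.
1 − 2Q = 0.73913, giving −¼ ln(0.73913) = 0.075570.
d = 0.285273 + 0.075570 = 0.360843.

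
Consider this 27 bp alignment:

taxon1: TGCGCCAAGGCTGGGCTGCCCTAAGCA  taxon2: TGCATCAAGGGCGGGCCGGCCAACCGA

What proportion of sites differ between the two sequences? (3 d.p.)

0.370

The sequences differ at 10 of 27 positions (sites 4, 5, 11, 12, 17, 19, 22, 24, 25, 26).
p = 10/27 = 0.370370… ≈ 0.370 (to 3 d.p.).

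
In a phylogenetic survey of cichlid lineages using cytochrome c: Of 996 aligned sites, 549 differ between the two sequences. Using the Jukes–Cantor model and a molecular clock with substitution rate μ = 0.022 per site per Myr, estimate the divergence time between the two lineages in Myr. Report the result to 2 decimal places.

22.63

p = 549/996 ≈ 0.551205.
d = −(3/4) ln(1 − 4p/3) = −0.75 ln(1 − 0.73494) = −0.75 ln(0.26506)
  = −0.75 × (-1.327799) = 0.995849 substitutions/site.
Under a molecular clock d = 2μt, so t = d/(2μ) = 0.995849 / (2 × 0.022) = 22.63 Myr.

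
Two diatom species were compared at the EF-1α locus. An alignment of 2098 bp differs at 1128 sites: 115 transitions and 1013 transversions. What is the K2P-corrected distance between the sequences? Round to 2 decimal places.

1.29

P = 115/2098 ≈ 0.054814 and Q = 1013/2098 ≈ 0.482841.
Under the Kimura two-parameter model, d = −½ ln(1 − 2P − Q) − ¼ ln(1 − 2Q).
1 − 2P − Q = 0.407531, giving −½ ln(0.407531) = 0.448819.
1 − 2Q = 0.034318, giving −¼ ln(0.034318) = 0.843021.
d = 0.448819 + 0.843021 = 1.291840.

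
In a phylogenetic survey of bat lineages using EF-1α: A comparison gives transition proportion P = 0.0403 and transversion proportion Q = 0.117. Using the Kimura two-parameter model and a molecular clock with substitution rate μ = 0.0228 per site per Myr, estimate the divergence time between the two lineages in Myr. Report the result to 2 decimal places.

Under the Kimura two-parameter model, d = −½ ln(1 − 2P − Q) − ¼ ln(1 − 2Q).
1 − 2P − Q = 0.8024, giving −½ ln(0.8024) = 0.110074.
1 − 2Q = 0.766, giving −¼ ln(0.766) = 0.066643.
d = 0.110074 + 0.066643 = 0.176717.
Under a molecular clock d = 2μt, so t = d/(2μ) = 0.176717 / (2 × 0.0228) = 3.88 Myr.

3.88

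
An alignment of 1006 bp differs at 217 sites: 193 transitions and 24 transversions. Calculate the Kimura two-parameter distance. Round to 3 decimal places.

0.274

P = 193/1006 ≈ 0.191849 and Q = 24/1006 ≈ 0.023857.
Under the Kimura two-parameter model, d = −½ ln(1 − 2P − Q) − ¼ ln(1 − 2Q).
1 − 2P − Q = 0.592445, giving −½ ln(0.592445) = 0.261749.
1 − 2Q = 0.952286, giving −¼ ln(0.952286) = 0.012222.
d = 0.261749 + 0.012222 = 0.273971.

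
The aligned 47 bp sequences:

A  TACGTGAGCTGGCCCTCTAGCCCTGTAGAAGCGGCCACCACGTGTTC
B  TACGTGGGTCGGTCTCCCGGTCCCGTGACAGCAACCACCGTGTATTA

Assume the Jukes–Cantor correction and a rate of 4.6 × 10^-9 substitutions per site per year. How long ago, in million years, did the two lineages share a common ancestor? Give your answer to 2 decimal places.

63.13

The sequences differ at 19 of 47 sites, so p = 19/47 ≈ 0.404255.
d = −(3/4) ln(1 − 4p/3) = −0.75 ln(1 − 0.539007) = −0.75 ln(0.460993)
  = −0.75 × (-0.774372) = 0.580779 substitutions/site.
Under a molecular clock d = 2μt, so t = d/(2μ) = 0.580779 / (2 × 4.6 × 10^-9) = 63.13 million years.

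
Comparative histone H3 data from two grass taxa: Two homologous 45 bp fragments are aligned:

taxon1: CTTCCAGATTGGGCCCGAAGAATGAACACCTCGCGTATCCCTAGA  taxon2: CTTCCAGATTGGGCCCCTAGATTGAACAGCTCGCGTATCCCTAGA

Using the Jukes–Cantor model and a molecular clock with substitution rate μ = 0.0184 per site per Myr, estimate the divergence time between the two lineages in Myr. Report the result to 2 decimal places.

2.57

The sequences differ at 4 of 45 sites (17, 18, 22, 29), so p = 4/45 ≈ 0.088889.
d = −(3/4) ln(1 − 4p/3) = −0.75 ln(1 − 0.118519) = −0.75 ln(0.881481)
  = −0.75 × (-0.126152) = 0.094614 substitutions/site.
Under a molecular clock d = 2μt, so t = d/(2μ) = 0.094614 / (2 × 0.0184) = 2.57 Myr.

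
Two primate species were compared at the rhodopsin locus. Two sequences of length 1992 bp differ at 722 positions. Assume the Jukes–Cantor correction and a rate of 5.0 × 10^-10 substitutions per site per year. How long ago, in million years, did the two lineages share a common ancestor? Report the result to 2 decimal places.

p = 722/1992 ≈ 0.36245.
d = −(3/4) ln(1 − 4p/3) = −0.75 ln(1 − 0.483267) = −0.75 ln(0.516733)
  = −0.75 × (-0.660229) = 0.495172 substitutions/site.
Under a molecular clock d = 2μt, so t = d/(2μ) = 0.495172 / (2 × 5.0 × 10^-10) = 495.17 million years.

495.17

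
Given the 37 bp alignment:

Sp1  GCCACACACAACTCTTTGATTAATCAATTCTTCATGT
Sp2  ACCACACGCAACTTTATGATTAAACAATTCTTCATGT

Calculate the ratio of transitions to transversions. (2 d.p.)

1.50

Transitions are A↔G and C↔T; transversions are all other mismatches.
Transitions: 3. Transversions: 2.
R = 3/2 = 1.50.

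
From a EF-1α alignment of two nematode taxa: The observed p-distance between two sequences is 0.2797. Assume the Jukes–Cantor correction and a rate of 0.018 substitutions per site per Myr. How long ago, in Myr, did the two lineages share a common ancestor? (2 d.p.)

d = −(3/4) ln(1 − 4p/3) = −0.75 ln(1 − 0.372933) = −0.75 ln(0.627067)
  = −0.75 × (-0.466702) = 0.350027 substitutions/site.
Under a molecular clock d = 2μt, so t = d/(2μ) = 0.350027 / (2 × 0.018) = 9.72 Myr.

9.72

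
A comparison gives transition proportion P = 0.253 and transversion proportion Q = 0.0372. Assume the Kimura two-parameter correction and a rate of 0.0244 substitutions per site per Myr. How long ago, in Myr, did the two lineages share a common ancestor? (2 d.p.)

Under the Kimura two-parameter model, d = −½ ln(1 − 2P − Q) − ¼ ln(1 − 2Q).
1 − 2P − Q = 0.4568, giving −½ ln(0.4568) = 0.391755.
1 − 2Q = 0.9256, giving −¼ ln(0.9256) = 0.019328.
d = 0.391755 + 0.019328 = 0.411083.
Under a molecular clock d = 2μt, so t = d/(2μ) = 0.411083 / (2 × 0.0244) = 8.42 Myr.

8.42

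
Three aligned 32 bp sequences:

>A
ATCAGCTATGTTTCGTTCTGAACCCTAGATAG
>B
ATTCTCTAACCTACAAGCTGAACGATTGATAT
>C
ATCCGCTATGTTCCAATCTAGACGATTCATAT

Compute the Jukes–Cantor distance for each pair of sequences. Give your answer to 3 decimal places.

d(A,B) = 0.657, d(A,C) = 0.460, d(B,C) = 0.404

A–B: 14/32 sites differ → p = 0.4375, d = −0.75 ln(1 − 0.583333) = 0.656601 ≈ 0.657.
A–C: 11/32 sites differ → p = 0.34375, d = −0.75 ln(1 − 0.458333) = 0.459828 ≈ 0.460.
B–C: 10/32 sites differ → p = 0.3125, d = −0.75 ln(1 − 0.416667) = 0.404248 ≈ 0.404.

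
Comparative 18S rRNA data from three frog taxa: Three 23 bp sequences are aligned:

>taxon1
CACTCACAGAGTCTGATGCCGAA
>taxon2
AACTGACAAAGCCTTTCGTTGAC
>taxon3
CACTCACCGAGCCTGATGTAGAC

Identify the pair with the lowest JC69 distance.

taxon1–taxon2: 10/23 differ, p = 0.435, d = 0.650.
taxon1–taxon3: 5/23 differ, p = 0.217, d = 0.257.
taxon2–taxon3: 8/23 differ, p = 0.348, d = 0.467.
The smallest distance is between taxon1 and taxon3.

taxon1 and taxon3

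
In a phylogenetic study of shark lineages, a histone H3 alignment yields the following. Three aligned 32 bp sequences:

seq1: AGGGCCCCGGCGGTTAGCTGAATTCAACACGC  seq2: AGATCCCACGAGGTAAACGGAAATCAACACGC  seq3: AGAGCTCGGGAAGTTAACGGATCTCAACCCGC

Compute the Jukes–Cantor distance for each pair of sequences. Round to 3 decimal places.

seq1–seq2: 9/32 sites differ → p = 0.28125, d = −0.75 ln(1 − 0.375) = 0.352503 ≈ 0.353.
seq1–seq3: 10/32 sites differ → p = 0.3125, d = −0.75 ln(1 − 0.416667) = 0.404248 ≈ 0.404.
seq2–seq3: 9/32 sites differ → p = 0.28125, d = −0.75 ln(1 − 0.375) = 0.352503 ≈ 0.353.

d(seq1,seq2) = 0.353, d(seq1,seq3) = 0.404, d(seq2,seq3) = 0.353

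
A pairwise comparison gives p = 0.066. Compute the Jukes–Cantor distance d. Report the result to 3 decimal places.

d = −(3/4) ln(1 − 4p/3) = −0.75 ln(1 − 0.088) = −0.75 ln(0.912)
  = −0.75 × (-0.092115) = 0.069086 substitutions/site.

0.069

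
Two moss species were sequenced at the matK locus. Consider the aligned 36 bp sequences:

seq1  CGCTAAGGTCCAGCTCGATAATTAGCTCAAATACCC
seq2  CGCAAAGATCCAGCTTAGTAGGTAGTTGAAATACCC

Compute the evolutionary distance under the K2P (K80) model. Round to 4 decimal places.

Of 36 sites, 6 differences are transitions and 3 are transversions, so P = 6/36 ≈ 0.166667 and Q = 3/36 ≈ 0.083333.
Under the Kimura two-parameter model, d = −½ ln(1 − 2P − Q) − ¼ ln(1 − 2Q).
1 − 2P − Q = 0.583333, giving −½ ln(0.583333) = 0.269499.
1 − 2Q = 0.833334, giving −¼ ln(0.833334) = 0.045580.
d = 0.269499 + 0.045580 = 0.315079.

0.3151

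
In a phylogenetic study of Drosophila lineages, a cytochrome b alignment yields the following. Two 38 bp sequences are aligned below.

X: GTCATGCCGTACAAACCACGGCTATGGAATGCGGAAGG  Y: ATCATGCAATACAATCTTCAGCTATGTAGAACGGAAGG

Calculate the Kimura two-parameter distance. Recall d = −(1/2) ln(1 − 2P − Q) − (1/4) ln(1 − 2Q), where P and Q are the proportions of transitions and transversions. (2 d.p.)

0.37

Of 38 sites, 6 differences are transitions and 5 are transversions, so P = 6/38 ≈ 0.157895 and Q = 5/38 ≈ 0.131579.
Under the Kimura two-parameter model, d = −½ ln(1 − 2P − Q) − ¼ ln(1 − 2Q).
1 − 2P − Q = 0.552631, giving −½ ln(0.552631) = 0.296532.
1 − 2Q = 0.736842, giving −¼ ln(0.736842) = 0.076345.
d = 0.296532 + 0.076345 = 0.372877.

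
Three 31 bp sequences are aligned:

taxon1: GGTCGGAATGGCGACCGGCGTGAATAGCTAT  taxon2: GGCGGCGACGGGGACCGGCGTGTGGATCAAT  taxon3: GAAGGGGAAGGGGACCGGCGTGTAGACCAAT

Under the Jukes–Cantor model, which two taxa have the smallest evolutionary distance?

taxon2 and taxon3

taxon1–taxon2: 11/31 differ, p = 0.355, d = 0.481.
taxon1–taxon3: 10/31 differ, p = 0.323, d = 0.422.
taxon2–taxon3: 6/31 differ, p = 0.194, d = 0.224.
The smallest distance is between taxon2 and taxon3.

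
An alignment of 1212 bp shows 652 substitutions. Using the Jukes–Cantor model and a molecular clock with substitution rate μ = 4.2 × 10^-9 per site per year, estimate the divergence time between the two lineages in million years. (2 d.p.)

112.79

p = 652/1212 ≈ 0.537954.
d = −(3/4) ln(1 − 4p/3) = −0.75 ln(1 − 0.717272) = −0.75 ln(0.282728)
  = −0.75 × (-1.263270) = 0.947453 substitutions/site.
Under a molecular clock d = 2μt, so t = d/(2μ) = 0.947453 / (2 × 4.2 × 10^-9) = 112.79 million years.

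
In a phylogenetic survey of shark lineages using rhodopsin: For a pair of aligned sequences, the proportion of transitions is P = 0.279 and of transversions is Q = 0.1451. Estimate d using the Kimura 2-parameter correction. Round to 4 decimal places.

Under the Kimura two-parameter model, d = −½ ln(1 − 2P − Q) − ¼ ln(1 − 2Q).
1 − 2P − Q = 0.2969, giving −½ ln(0.2969) = 0.607180.
1 − 2Q = 0.7098, giving −¼ ln(0.7098) = 0.085693.
d = 0.607180 + 0.085693 = 0.692873.

0.6929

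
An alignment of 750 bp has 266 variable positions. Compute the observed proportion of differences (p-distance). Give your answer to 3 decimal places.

p = 266/750 = 0.354666… ≈ 0.355 (to 3 d.p.).

0.355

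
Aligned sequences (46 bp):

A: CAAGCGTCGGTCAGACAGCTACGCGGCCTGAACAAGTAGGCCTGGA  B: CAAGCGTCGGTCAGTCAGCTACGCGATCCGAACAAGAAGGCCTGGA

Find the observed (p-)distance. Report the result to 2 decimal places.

The sequences differ at 5 of 46 positions (sites 15, 26, 27, 29, 37).
p = 5/46 = 0.108695… ≈ 0.11 (to 2 d.p.).

0.11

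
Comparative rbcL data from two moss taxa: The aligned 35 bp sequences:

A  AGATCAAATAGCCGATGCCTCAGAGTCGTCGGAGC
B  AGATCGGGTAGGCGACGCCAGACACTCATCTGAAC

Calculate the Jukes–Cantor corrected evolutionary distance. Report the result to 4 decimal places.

0.4582

The sequences differ at 12 of 35 sites, so p = 12/35 ≈ 0.342857.
d = −(3/4) ln(1 − 4p/3) = −0.75 ln(1 − 0.457143) = −0.75 ln(0.542857)
  = −0.75 × (-0.610909) = 0.458182 substitutions/site.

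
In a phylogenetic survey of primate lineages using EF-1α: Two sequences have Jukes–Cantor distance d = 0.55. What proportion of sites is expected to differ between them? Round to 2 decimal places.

p = (3/4)(1 − e^(−4d/3)) = 0.75 × (1 − e^(-0.733333)) = 0.75 × (1 − 0.480305) = 0.389771.

0.39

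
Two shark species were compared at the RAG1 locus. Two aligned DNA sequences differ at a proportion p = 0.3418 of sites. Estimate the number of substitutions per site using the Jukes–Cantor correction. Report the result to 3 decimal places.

0.456

d = −(3/4) ln(1 − 4p/3) = −0.75 ln(1 − 0.455733) = −0.75 ln(0.544267)
  = −0.75 × (-0.608315) = 0.456236 substitutions/site.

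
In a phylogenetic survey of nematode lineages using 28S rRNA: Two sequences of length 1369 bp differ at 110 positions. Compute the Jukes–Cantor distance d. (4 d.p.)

p = 110/1369 ≈ 0.080351.
d = −(3/4) ln(1 − 4p/3) = −0.75 ln(1 − 0.107135) = −0.75 ln(0.892865)
  = −0.75 × (-0.113320) = 0.084990 substitutions/site.

0.0850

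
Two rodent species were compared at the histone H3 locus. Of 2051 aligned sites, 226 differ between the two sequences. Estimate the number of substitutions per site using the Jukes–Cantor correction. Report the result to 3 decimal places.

p = 226/2051 ≈ 0.11019.
d = −(3/4) ln(1 − 4p/3) = −0.75 ln(1 − 0.14692) = −0.75 ln(0.85308)
  = −0.75 × (-0.158902) = 0.119177 substitutions/site.

0.119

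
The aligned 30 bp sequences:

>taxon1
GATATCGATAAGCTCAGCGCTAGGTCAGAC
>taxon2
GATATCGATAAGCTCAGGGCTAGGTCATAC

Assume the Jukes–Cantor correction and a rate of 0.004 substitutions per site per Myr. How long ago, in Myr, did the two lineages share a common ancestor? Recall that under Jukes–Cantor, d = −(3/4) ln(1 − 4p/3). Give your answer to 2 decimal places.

The sequences differ at 2 of 30 sites (18, 28), so p = 2/30 ≈ 0.066667.
d = −(3/4) ln(1 − 4p/3) = −0.75 ln(1 − 0.088889) = −0.75 ln(0.911111)
  = −0.75 × (-0.093091) = 0.069818 substitutions/site.
Under a molecular clock d = 2μt, so t = d/(2μ) = 0.069818 / (2 × 0.004) = 8.73 Myr.

8.73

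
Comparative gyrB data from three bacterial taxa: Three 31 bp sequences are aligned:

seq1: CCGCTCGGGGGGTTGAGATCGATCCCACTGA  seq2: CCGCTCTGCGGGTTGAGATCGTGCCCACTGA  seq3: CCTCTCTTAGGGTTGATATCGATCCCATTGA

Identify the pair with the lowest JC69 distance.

seq1–seq2: 4/31 differ, p = 0.129, d = 0.142.
seq1–seq3: 6/31 differ, p = 0.194, d = 0.224.
seq2–seq3: 7/31 differ, p = 0.226, d = 0.269.
The smallest distance is between seq1 and seq2.

seq1 and seq2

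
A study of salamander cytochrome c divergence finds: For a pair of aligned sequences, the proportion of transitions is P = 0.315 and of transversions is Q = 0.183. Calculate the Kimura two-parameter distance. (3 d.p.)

0.952

Under the Kimura two-parameter model, d = −½ ln(1 − 2P − Q) − ¼ ln(1 − 2Q).
1 − 2P − Q = 0.187, giving −½ ln(0.187) = 0.838323.
1 − 2Q = 0.634, giving −¼ ln(0.634) = 0.113927.
d = 0.838323 + 0.113927 = 0.952250.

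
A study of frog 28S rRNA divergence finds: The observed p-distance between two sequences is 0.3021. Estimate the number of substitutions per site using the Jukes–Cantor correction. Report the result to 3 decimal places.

0.387

d = −(3/4) ln(1 − 4p/3) = −0.75 ln(1 − 0.4028) = −0.75 ln(0.5972)
  = −0.75 × (-0.515503) = 0.386627 substitutions/site.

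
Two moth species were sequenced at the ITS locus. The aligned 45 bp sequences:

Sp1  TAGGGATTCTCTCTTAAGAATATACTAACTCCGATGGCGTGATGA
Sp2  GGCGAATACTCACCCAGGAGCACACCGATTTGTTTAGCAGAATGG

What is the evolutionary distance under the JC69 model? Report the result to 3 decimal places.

The sequences differ at 24 of 45 sites, so p = 24/45 ≈ 0.533333.
d = −(3/4) ln(1 − 4p/3) = −0.75 ln(1 − 0.711111) = −0.75 ln(0.288889)
  = −0.75 × (-1.241713) = 0.931285 substitutions/site.

0.931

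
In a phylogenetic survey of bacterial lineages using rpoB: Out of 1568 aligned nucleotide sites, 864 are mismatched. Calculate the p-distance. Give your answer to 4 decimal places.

0.5510

p = 864/1568 = 0.551020… ≈ 0.5510 (to 4 d.p.).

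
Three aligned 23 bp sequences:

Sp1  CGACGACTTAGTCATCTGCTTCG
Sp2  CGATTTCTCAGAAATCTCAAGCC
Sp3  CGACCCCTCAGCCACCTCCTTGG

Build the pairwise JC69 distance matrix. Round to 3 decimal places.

d(Sp1,Sp2) = 0.761, d(Sp1,Sp3) = 0.390, d(Sp2,Sp3) = 0.761

Sp1–Sp2: 11/23 sites differ → p ≈ 0.478261, d = −0.75 ln(1 − 0.637681) = 0.761423 ≈ 0.761.
Sp1–Sp3: 7/23 sites differ → p ≈ 0.304348, d = −0.75 ln(1 − 0.405797) = 0.390401 ≈ 0.390.
Sp2–Sp3: 11/23 sites differ → p ≈ 0.478261, d = −0.75 ln(1 − 0.637681) = 0.761423 ≈ 0.761.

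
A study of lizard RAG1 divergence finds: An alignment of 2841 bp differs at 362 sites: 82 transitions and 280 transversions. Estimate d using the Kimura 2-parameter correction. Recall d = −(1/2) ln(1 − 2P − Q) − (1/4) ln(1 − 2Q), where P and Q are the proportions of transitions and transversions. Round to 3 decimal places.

0.140

P = 82/2841 ≈ 0.028863 and Q = 280/2841 ≈ 0.098557.
Under the Kimura two-parameter model, d = −½ ln(1 − 2P − Q) − ¼ ln(1 − 2Q).
1 − 2P − Q = 0.843717, giving −½ ln(0.843717) = 0.084969.
1 − 2Q = 0.802886, giving −¼ ln(0.802886) = 0.054886.
d = 0.084969 + 0.054886 = 0.139855.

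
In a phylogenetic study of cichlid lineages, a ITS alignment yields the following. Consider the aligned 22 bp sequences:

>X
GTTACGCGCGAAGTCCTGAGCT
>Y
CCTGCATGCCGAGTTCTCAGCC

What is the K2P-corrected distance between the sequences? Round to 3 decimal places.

0.820

Of 22 sites, 7 differences are transitions and 3 are transversions, so P = 7/22 ≈ 0.318182 and Q = 3/22 ≈ 0.136364.
Under the Kimura two-parameter model, d = −½ ln(1 − 2P − Q) − ¼ ln(1 − 2Q).
1 − 2P − Q = 0.227272, giving −½ ln(0.227272) = 0.740804.
1 − 2Q = 0.727272, giving −¼ ln(0.727272) = 0.079614.
d = 0.740804 + 0.079614 = 0.820418.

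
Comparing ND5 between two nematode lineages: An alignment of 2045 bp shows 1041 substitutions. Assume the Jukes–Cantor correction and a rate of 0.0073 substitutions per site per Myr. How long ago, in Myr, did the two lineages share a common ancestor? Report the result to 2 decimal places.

p = 1041/2045 ≈ 0.509046.
d = −(3/4) ln(1 − 4p/3) = −0.75 ln(1 − 0.678728) = −0.75 ln(0.321272)
  = −0.75 × (-1.135467) = 0.851600 substitutions/site.
Under a molecular clock d = 2μt, so t = d/(2μ) = 0.851600 / (2 × 0.0073) = 58.33 Myr.

58.33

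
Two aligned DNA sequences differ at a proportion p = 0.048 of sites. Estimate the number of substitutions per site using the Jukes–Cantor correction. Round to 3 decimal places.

0.050

d = −(3/4) ln(1 − 4p/3) = −0.75 ln(1 − 0.064) = −0.75 ln(0.936)
  = −0.75 × (-0.066140) = 0.049605 substitutions/site.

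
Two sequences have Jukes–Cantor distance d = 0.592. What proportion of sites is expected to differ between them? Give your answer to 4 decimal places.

p = (3/4)(1 − e^(−4d/3)) = 0.75 × (1 − e^(-0.789333)) = 0.75 × (1 − 0.454148) = 0.409389.

0.4094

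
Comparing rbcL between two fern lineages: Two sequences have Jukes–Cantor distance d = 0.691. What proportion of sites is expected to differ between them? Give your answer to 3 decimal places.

0.452

p = (3/4)(1 − e^(−4d/3)) = 0.75 × (1 − e^(-0.921333)) = 0.75 × (1 − 0.397988) = 0.451509.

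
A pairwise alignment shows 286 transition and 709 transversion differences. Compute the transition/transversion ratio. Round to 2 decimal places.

0.40

R = 286/709 = 0.403385… ≈ 0.40 (to 2 d.p.).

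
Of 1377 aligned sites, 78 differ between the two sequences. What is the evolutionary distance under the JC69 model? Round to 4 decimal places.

p = 78/1377 ≈ 0.056645.
d = −(3/4) ln(1 − 4p/3) = −0.75 ln(1 − 0.075527) = −0.75 ln(0.924473)
  = −0.75 × (-0.078531) = 0.058898 substitutions/site.

0.0589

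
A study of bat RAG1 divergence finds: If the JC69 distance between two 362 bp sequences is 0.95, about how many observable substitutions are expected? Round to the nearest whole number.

Invert JC69: p = (3/4)(1 − e^(−4d/3)) = 0.75 × (1 − e^(-1.266667)) = 0.75 × (1 − 0.281769) = 0.538673.
Expected differing sites = pL ≈ 0.538673 × 362 = 194.999626 ≈ 195.

195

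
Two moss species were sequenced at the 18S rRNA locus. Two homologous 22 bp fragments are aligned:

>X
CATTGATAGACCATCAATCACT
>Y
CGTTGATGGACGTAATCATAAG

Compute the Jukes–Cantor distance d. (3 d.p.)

The sequences differ at 12 of 22 sites, so p = 12/22 ≈ 0.545455.
d = −(3/4) ln(1 − 4p/3) = −0.75 ln(1 − 0.727273) = −0.75 ln(0.272727)
  = −0.75 × (-1.299284) = 0.974463 substitutions/site.

0.974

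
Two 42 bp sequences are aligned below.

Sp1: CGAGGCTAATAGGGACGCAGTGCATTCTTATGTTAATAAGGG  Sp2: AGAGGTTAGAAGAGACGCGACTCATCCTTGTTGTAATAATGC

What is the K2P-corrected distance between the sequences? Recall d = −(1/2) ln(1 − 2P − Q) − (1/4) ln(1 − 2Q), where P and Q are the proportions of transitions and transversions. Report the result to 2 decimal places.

Of 42 sites, 8 differences are transitions and 7 are transversions, so P = 8/42 ≈ 0.190476 and Q = 7/42 ≈ 0.166667.
Under the Kimura two-parameter model, d = −½ ln(1 − 2P − Q) − ¼ ln(1 − 2Q).
1 − 2P − Q = 0.452381, giving −½ ln(0.452381) = 0.396615.
1 − 2Q = 0.666666, giving −¼ ln(0.666666) = 0.101367.
d = 0.396615 + 0.101367 = 0.497982.

0.50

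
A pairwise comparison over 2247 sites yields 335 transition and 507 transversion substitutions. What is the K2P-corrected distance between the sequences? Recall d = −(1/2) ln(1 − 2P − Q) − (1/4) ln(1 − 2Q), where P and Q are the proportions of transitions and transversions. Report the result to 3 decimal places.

P = 335/2247 ≈ 0.149088 and Q = 507/2247 ≈ 0.225634.
Under the Kimura two-parameter model, d = −½ ln(1 − 2P − Q) − ¼ ln(1 − 2Q).
1 − 2P − Q = 0.47619, giving −½ ln(0.47619) = 0.370969.
1 − 2Q = 0.548732, giving −¼ ln(0.548732) = 0.150036.
d = 0.370969 + 0.150036 = 0.521005.

0.521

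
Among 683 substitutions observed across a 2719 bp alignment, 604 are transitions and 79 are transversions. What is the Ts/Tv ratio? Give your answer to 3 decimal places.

7.646

R = 604/79 = 7.645569… ≈ 7.646 (to 3 d.p.).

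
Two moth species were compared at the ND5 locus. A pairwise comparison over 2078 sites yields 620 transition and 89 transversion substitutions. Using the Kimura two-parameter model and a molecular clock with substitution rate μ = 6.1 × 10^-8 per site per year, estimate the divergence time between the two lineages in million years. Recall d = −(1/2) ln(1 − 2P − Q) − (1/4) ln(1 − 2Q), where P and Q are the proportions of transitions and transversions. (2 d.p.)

4.37

P = 620/2078 ≈ 0.298364 and Q = 89/2078 ≈ 0.04283.
Under the Kimura two-parameter model, d = −½ ln(1 − 2P − Q) − ¼ ln(1 − 2Q).
1 − 2P − Q = 0.360442, giving −½ ln(0.360442) = 0.510212.
1 − 2Q = 0.91434, giving −¼ ln(0.91434) = 0.022388.
d = 0.510212 + 0.022388 = 0.532600.
Under a molecular clock d = 2μt, so t = d/(2μ) = 0.532600 / (2 × 6.1 × 10^-8) = 4.37 million years.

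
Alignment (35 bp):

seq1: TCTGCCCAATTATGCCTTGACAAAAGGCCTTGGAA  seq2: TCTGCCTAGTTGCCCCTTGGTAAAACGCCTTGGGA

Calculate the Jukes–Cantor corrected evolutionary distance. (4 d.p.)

The sequences differ at 9 of 35 sites (7, 9, 12, 13, 14, 20, 21, 26, 34), so p = 9/35 ≈ 0.257143.
d = −(3/4) ln(1 − 4p/3) = −0.75 ln(1 − 0.342857) = −0.75 ln(0.657143)
  = −0.75 × (-0.419854) = 0.314891 substitutions/site.

0.3149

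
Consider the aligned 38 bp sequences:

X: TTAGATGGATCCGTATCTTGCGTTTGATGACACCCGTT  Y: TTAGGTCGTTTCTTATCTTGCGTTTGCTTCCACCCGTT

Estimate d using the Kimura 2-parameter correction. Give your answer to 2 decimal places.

0.25

Of 38 sites, 2 differences are transitions and 6 are transversions, so P = 2/38 ≈ 0.052632 and Q = 6/38 ≈ 0.157895.
Under the Kimura two-parameter model, d = −½ ln(1 − 2P − Q) − ¼ ln(1 − 2Q).
1 − 2P − Q = 0.736841, giving −½ ln(0.736841) = 0.152692.
1 − 2Q = 0.68421, giving −¼ ln(0.68421) = 0.094873.
d = 0.152692 + 0.094873 = 0.247565.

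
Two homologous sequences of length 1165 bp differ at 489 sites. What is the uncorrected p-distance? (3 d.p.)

p = 489/1165 = 0.419742… ≈ 0.420 (to 3 d.p.).

0.420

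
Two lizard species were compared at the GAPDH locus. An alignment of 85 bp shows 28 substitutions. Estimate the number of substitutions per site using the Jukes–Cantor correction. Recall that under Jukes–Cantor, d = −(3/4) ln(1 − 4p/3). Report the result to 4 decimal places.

0.4338

p = 28/85 ≈ 0.329412.
d = −(3/4) ln(1 − 4p/3) = −0.75 ln(1 − 0.439216) = −0.75 ln(0.560784)
  = −0.75 × (-0.578419) = 0.433814 substitutions/site.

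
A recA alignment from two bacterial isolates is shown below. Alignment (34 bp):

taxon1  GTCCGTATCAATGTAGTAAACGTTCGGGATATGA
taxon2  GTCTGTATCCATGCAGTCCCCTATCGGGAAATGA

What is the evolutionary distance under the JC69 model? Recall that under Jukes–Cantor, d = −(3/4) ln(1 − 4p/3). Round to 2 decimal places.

The sequences differ at 9 of 34 sites (4, 10, 14, 18, 19, 20, 22, 23, 30), so p = 9/34 ≈ 0.264706.
d = −(3/4) ln(1 − 4p/3) = −0.75 ln(1 − 0.352941) = −0.75 ln(0.647059)
  = −0.75 × (-0.435318) = 0.326489 substitutions/site.

0.33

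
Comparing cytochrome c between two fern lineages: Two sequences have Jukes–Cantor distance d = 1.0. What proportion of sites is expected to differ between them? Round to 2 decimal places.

0.55

p = (3/4)(1 − e^(−4d/3)) = 0.75 × (1 − e^(-1.333333)) = 0.75 × (1 − 0.263597) = 0.552302.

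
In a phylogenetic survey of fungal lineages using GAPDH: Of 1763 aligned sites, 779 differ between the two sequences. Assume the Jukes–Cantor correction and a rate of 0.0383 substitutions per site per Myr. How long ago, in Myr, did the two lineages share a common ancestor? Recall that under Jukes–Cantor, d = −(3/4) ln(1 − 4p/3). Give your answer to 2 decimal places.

8.71

p = 779/1763 ≈ 0.44186.
d = −(3/4) ln(1 − 4p/3) = −0.75 ln(1 − 0.589147) = −0.75 ln(0.410853)
  = −0.75 × (-0.889520) = 0.667140 substitutions/site.
Under a molecular clock d = 2μt, so t = d/(2μ) = 0.667140 / (2 × 0.0383) = 8.71 Myr.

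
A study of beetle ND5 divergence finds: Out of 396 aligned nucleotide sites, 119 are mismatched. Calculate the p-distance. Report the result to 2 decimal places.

0.30

p = 119/396 = 0.300505… ≈ 0.30 (to 2 d.p.).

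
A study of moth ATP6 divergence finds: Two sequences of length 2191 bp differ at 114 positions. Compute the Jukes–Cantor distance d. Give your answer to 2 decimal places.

0.05

p = 114/2191 ≈ 0.052031.
d = −(3/4) ln(1 − 4p/3) = −0.75 ln(1 − 0.069375) = −0.75 ln(0.930625)
  = −0.75 × (-0.071899) = 0.053924 substitutions/site.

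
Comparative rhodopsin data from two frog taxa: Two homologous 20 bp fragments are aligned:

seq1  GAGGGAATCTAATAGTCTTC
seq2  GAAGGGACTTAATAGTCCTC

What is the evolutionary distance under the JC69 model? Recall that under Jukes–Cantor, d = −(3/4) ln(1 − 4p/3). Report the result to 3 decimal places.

0.304

The sequences differ at 5 of 20 sites (3, 6, 8, 9, 18), so p = 5/20 = 0.25.
d = −(3/4) ln(1 − 4p/3) = −0.75 ln(1 − 0.333333) = −0.75 ln(0.666667)
  = −0.75 × (-0.405465) = 0.304099 substitutions/site.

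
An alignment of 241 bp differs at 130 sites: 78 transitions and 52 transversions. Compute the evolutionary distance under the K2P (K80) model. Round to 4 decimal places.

P = 78/241 ≈ 0.323651 and Q = 52/241 ≈ 0.215768.
Under the Kimura two-parameter model, d = −½ ln(1 − 2P − Q) − ¼ ln(1 − 2Q).
1 − 2P − Q = 0.13693, giving −½ ln(0.13693) = 0.994143.
1 − 2Q = 0.568464, giving −¼ ln(0.568464) = 0.141204.
d = 0.994143 + 0.141204 = 1.135347.

1.1353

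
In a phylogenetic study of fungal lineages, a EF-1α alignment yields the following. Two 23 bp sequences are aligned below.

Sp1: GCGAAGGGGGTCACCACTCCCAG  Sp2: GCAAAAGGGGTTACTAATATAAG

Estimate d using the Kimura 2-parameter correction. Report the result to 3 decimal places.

Of 23 sites, 5 differences are transitions and 3 are transversions, so P = 5/23 ≈ 0.217391 and Q = 3/23 ≈ 0.130435.
Under the Kimura two-parameter model, d = −½ ln(1 − 2P − Q) − ¼ ln(1 − 2Q).
1 − 2P − Q = 0.434783, giving −½ ln(0.434783) = 0.416454.
1 − 2Q = 0.73913, giving −¼ ln(0.73913) = 0.075570.
d = 0.416454 + 0.075570 = 0.492024.

0.492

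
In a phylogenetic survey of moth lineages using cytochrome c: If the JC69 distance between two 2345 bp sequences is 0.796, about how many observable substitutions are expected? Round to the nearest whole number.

1150

Invert JC69: p = (3/4)(1 − e^(−4d/3)) = 0.75 × (1 − e^(-1.061333)) = 0.75 × (1 − 0.345994) = 0.490505.
Expected differing sites = pL ≈ 0.490505 × 2345 = 1150.234225 ≈ 1150.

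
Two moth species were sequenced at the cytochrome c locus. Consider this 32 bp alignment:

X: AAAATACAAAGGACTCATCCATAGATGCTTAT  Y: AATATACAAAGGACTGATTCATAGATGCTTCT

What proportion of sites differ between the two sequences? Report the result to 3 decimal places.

0.125

The sequences differ at 4 of 32 positions (sites 3, 16, 19, 31).
p = 4/32 = 0.125.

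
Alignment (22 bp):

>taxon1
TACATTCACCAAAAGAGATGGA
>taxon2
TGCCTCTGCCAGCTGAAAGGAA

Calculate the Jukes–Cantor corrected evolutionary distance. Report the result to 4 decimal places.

The sequences differ at 11 of 22 sites, so p = 11/22 = 0.5.
d = −(3/4) ln(1 − 4p/3) = −0.75 ln(1 − 0.666667) = −0.75 ln(0.333333)
  = −0.75 × (-1.098613) = 0.823960 substitutions/site.

0.8240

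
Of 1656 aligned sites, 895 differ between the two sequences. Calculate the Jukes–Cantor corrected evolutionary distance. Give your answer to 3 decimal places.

0.956

p = 895/1656 ≈ 0.540459.
d = −(3/4) ln(1 − 4p/3) = −0.75 ln(1 − 0.720612) = −0.75 ln(0.279388)
  = −0.75 × (-1.275154) = 0.956366 substitutions/site.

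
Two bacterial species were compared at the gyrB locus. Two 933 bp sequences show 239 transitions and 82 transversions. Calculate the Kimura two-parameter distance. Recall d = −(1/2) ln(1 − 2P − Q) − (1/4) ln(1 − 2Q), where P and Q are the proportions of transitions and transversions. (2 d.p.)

0.51

P = 239/933 ≈ 0.256163 and Q = 82/933 ≈ 0.087889.
Under the Kimura two-parameter model, d = −½ ln(1 − 2P − Q) − ¼ ln(1 − 2Q).
1 − 2P − Q = 0.399785, giving −½ ln(0.399785) = 0.458414.
1 − 2Q = 0.824222, giving −¼ ln(0.824222) = 0.048329.
d = 0.458414 + 0.048329 = 0.506743.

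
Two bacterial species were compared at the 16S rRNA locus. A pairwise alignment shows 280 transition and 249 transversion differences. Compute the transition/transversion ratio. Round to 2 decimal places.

1.12

R = 280/249 = 1.124497… ≈ 1.12 (to 2 d.p.).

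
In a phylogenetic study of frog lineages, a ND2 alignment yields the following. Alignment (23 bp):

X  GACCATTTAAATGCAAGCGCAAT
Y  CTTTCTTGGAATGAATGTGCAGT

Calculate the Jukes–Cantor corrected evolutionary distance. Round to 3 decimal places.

The sequences differ at 11 of 23 sites, so p = 11/23 ≈ 0.478261.
d = −(3/4) ln(1 − 4p/3) = −0.75 ln(1 − 0.637681) = −0.75 ln(0.362319)
  = −0.75 × (-1.015230) = 0.761423 substitutions/site.

0.761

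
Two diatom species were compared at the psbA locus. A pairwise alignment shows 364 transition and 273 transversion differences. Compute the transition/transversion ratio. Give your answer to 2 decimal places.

R = 364/273 = 1.333333… ≈ 1.33 (to 2 d.p.).

1.33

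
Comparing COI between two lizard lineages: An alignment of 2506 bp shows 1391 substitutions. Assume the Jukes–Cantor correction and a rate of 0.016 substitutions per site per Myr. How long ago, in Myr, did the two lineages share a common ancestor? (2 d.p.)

31.58

p = 1391/2506 ≈ 0.555068.
d = −(3/4) ln(1 − 4p/3) = −0.75 ln(1 − 0.740091) = −0.75 ln(0.259909)
  = −0.75 × (-1.347424) = 1.010568 substitutions/site.
Under a molecular clock d = 2μt, so t = d/(2μ) = 1.010568 / (2 × 0.016) = 31.58 Myr.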